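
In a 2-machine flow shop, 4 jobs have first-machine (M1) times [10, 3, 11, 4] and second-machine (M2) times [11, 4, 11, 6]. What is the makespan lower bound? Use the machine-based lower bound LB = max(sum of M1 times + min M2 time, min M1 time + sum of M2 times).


LB1 = sum(M1 times) + min(M2 times) = 28 + 4 = 32
LB2 = min(M1 times) + sum(M2 times) = 3 + 32 = 35
Lower bound = max(LB1, LB2) = max(32, 35) = 35

35


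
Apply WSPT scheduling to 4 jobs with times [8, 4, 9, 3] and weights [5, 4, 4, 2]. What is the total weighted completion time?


Compute p/w ratios and sort ascending (WSPT): [(4, 4), (3, 2), (8, 5), (9, 4)]
Compute weighted completion times:
  Job (p=4,w=4): C=4, w*C=4*4=16
  Job (p=3,w=2): C=7, w*C=2*7=14
  Job (p=8,w=5): C=15, w*C=5*15=75
  Job (p=9,w=4): C=24, w*C=4*24=96
Total weighted completion time = 201

201


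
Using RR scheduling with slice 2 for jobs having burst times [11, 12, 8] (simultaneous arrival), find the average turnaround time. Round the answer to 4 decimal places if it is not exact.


Time quantum = 2
Execution trace:
  J1 runs 2 units, time = 2
  J2 runs 2 units, time = 4
  J3 runs 2 units, time = 6
  J1 runs 2 units, time = 8
  J2 runs 2 units, time = 10
  J3 runs 2 units, time = 12
  J1 runs 2 units, time = 14
  J2 runs 2 units, time = 16
  J3 runs 2 units, time = 18
  J1 runs 2 units, time = 20
  J2 runs 2 units, time = 22
  J3 runs 2 units, time = 24
  J1 runs 2 units, time = 26
  J2 runs 2 units, time = 28
  J1 runs 1 units, time = 29
  J2 runs 2 units, time = 31
Finish times: [29, 31, 24]
Average turnaround = 84/3 = 28.0

28.0


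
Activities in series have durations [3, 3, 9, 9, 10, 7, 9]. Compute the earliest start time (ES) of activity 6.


Activity 6 starts after activities 1 through 5 complete.
Predecessor durations: [3, 3, 9, 9, 10]
ES = 3 + 3 + 9 + 9 + 10 = 34

34


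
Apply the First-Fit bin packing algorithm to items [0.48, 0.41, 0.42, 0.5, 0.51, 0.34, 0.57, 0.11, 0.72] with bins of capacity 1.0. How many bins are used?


Place items sequentially using First-Fit:
  Item 0.48 -> new Bin 1
  Item 0.41 -> Bin 1 (now 0.89)
  Item 0.42 -> new Bin 2
  Item 0.5 -> Bin 2 (now 0.92)
  Item 0.51 -> new Bin 3
  Item 0.34 -> Bin 3 (now 0.85)
  Item 0.57 -> new Bin 4
  Item 0.11 -> Bin 1 (now 1.0)
  Item 0.72 -> new Bin 5
Total bins used = 5

5


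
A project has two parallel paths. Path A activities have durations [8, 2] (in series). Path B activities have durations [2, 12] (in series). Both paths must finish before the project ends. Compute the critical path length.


Path A total = 8 + 2 = 10
Path B total = 2 + 12 = 14
Critical path = longest path = max(10, 14) = 14

14


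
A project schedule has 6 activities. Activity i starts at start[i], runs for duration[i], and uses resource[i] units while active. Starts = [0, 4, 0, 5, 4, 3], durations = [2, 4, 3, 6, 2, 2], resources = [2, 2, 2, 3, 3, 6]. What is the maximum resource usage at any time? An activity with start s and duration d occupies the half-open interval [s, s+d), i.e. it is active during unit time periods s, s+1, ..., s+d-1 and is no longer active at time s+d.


Each activity i is active on [start_i, start_i + duration_i).
Compute total resource usage per time slot:
  t=0: active resources = [2, 2], total = 4
  t=1: active resources = [2, 2], total = 4
  t=2: active resources = [2], total = 2
  t=3: active resources = [6], total = 6
  t=4: active resources = [2, 3, 6], total = 11
  t=5: active resources = [2, 3, 3], total = 8
  t=6: active resources = [2, 3], total = 5
  t=7: active resources = [2, 3], total = 5
  t=8: active resources = [3], total = 3
  t=9: active resources = [3], total = 3
  t=10: active resources = [3], total = 3
Peak resource demand = 11

11


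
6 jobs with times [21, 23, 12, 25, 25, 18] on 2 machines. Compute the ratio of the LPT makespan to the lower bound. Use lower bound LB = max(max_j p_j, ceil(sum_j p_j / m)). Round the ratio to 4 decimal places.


LPT order: [25, 25, 23, 21, 18, 12]
Machine loads after assignment: [60, 64]
LPT makespan = 64
Lower bound = max(max_job, ceil(total/2)) = max(25, 62) = 62
Ratio = 64 / 62 = 1.0323

1.0323


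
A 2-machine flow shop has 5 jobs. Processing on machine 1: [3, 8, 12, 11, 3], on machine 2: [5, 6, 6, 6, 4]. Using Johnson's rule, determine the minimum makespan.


Apply Johnson's rule:
  Group 1 (a <= b): [(1, 3, 5), (5, 3, 4)]
  Group 2 (a > b): [(2, 8, 6), (3, 12, 6), (4, 11, 6)]
Optimal job order: [1, 5, 2, 3, 4]
Schedule:
  Job 1: M1 done at 3, M2 done at 8
  Job 5: M1 done at 6, M2 done at 12
  Job 2: M1 done at 14, M2 done at 20
  Job 3: M1 done at 26, M2 done at 32
  Job 4: M1 done at 37, M2 done at 43
Makespan = 43

43


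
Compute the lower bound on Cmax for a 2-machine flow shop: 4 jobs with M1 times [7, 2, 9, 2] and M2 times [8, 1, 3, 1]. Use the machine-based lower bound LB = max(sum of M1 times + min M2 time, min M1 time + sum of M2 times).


LB1 = sum(M1 times) + min(M2 times) = 20 + 1 = 21
LB2 = min(M1 times) + sum(M2 times) = 2 + 13 = 15
Lower bound = max(LB1, LB2) = max(21, 15) = 21

21


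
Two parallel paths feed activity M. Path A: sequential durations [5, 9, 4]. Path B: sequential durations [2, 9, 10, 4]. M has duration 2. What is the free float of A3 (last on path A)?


ES(A3) = sum of predecessors on chain A = 14
EF(A3) = ES + duration = 14 + 4 = 18
Successor of A3 is M. ES(M) = max(sum(A), sum(B)) = max(18, 25) = 25
Free float = ES(successor) - EF(current) = 25 - 18 = 7

7


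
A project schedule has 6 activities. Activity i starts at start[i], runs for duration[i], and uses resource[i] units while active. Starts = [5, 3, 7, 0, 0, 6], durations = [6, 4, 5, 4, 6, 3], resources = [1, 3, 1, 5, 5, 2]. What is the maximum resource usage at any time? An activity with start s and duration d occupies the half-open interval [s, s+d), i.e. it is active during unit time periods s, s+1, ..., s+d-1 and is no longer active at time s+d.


Each activity i is active on [start_i, start_i + duration_i).
Compute total resource usage per time slot:
  t=0: active resources = [5, 5], total = 10
  t=1: active resources = [5, 5], total = 10
  t=2: active resources = [5, 5], total = 10
  t=3: active resources = [3, 5, 5], total = 13
  t=4: active resources = [3, 5], total = 8
  t=5: active resources = [1, 3, 5], total = 9
  t=6: active resources = [1, 3, 2], total = 6
  t=7: active resources = [1, 1, 2], total = 4
  t=8: active resources = [1, 1, 2], total = 4
  t=9: active resources = [1, 1], total = 2
  t=10: active resources = [1, 1], total = 2
  t=11: active resources = [1], total = 1
Peak resource demand = 13

13


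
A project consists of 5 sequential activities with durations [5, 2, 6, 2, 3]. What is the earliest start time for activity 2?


Activity 2 starts after activities 1 through 1 complete.
Predecessor durations: [5]
ES = 5 = 5

5


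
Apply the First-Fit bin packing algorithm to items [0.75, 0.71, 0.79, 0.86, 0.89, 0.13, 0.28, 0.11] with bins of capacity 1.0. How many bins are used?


Place items sequentially using First-Fit:
  Item 0.75 -> new Bin 1
  Item 0.71 -> new Bin 2
  Item 0.79 -> new Bin 3
  Item 0.86 -> new Bin 4
  Item 0.89 -> new Bin 5
  Item 0.13 -> Bin 1 (now 0.88)
  Item 0.28 -> Bin 2 (now 0.99)
  Item 0.11 -> Bin 1 (now 0.99)
Total bins used = 5

5


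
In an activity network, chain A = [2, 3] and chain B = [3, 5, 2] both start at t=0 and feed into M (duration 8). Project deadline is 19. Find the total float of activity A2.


Forward pass: ES(A2) = sum of predecessors on chain A = 2
EF = ES + duration = 2 + 3 = 5
Backward pass: LF(M) = deadline = 19; LS(M) = 19 - 8 = 11
LF(A2) = LS(M) - sum(successors on chain A) = 11 - 0 = 11
LS = LF - duration = 11 - 3 = 8
Total float = LS - ES = 8 - 2 = 6

6


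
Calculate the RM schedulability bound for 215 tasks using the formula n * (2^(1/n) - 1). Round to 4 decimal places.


Compute 2^(1/215) = 1.0032291429
Subtract 1: 1.0032291429 - 1 = 0.0032291429
Multiply by n: 215 * 0.0032291429 = 0.6942657235
Round to 4 dp: 0.6943

0.6943


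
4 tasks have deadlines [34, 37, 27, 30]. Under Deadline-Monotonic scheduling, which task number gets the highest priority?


Sort tasks by relative deadline (ascending):
  Task 3: deadline = 27
  Task 4: deadline = 30
  Task 1: deadline = 34
  Task 2: deadline = 37
Priority order (highest first): [3, 4, 1, 2]
Highest priority task = 3

3


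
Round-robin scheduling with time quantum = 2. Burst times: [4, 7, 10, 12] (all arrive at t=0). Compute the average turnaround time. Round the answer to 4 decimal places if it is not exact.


Time quantum = 2
Execution trace:
  J1 runs 2 units, time = 2
  J2 runs 2 units, time = 4
  J3 runs 2 units, time = 6
  J4 runs 2 units, time = 8
  J1 runs 2 units, time = 10
  J2 runs 2 units, time = 12
  J3 runs 2 units, time = 14
  J4 runs 2 units, time = 16
  J2 runs 2 units, time = 18
  J3 runs 2 units, time = 20
  J4 runs 2 units, time = 22
  J2 runs 1 units, time = 23
  J3 runs 2 units, time = 25
  J4 runs 2 units, time = 27
  J3 runs 2 units, time = 29
  J4 runs 2 units, time = 31
  J4 runs 2 units, time = 33
Finish times: [10, 23, 29, 33]
Average turnaround = 95/4 = 23.75

23.75


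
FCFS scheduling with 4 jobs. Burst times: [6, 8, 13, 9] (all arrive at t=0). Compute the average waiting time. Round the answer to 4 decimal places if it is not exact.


FCFS order (as given): [6, 8, 13, 9]
Waiting times:
  Job 1: wait = 0
  Job 2: wait = 6
  Job 3: wait = 14
  Job 4: wait = 27
Sum of waiting times = 47
Average waiting time = 47/4 = 11.75

11.75


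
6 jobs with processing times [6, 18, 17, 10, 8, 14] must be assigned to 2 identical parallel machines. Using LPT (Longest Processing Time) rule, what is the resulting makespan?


Sort jobs in decreasing order (LPT): [18, 17, 14, 10, 8, 6]
Assign each job to the least loaded machine:
  Machine 1: jobs [18, 10, 8], load = 36
  Machine 2: jobs [17, 14, 6], load = 37
Makespan = max load = 37

37


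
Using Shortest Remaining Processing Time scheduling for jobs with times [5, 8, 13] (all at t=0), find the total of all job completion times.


Since all jobs arrive at t=0, SRPT equals SPT ordering.
SPT order: [5, 8, 13]
Completion times:
  Job 1: p=5, C=5
  Job 2: p=8, C=13
  Job 3: p=13, C=26
Total completion time = 5 + 13 + 26 = 44

44


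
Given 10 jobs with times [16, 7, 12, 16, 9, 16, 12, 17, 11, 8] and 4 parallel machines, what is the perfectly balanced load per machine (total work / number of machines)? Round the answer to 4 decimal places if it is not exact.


Total processing time = 16 + 7 + 12 + 16 + 9 + 16 + 12 + 17 + 11 + 8 = 124
Number of machines = 4
Ideal balanced load = 124 / 4 = 31.0

31.0


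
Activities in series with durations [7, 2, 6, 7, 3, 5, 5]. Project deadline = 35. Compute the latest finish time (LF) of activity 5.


LF(activity 5) = deadline - sum of successor durations
Successors: activities 6 through 7 with durations [5, 5]
Sum of successor durations = 10
LF = 35 - 10 = 25

25


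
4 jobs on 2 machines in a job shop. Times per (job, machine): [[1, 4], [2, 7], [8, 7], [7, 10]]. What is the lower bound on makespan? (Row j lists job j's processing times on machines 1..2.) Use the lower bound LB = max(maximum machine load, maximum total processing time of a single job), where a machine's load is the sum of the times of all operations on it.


Machine loads:
  Machine 1: 1 + 2 + 8 + 7 = 18
  Machine 2: 4 + 7 + 7 + 10 = 28
Max machine load = 28
Job totals:
  Job 1: 5
  Job 2: 9
  Job 3: 15
  Job 4: 17
Max job total = 17
Lower bound = max(28, 17) = 28

28


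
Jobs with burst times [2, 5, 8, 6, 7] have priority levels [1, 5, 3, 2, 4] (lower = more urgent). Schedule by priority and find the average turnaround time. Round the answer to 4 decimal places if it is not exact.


Sort by priority (ascending = highest first):
Order: [(1, 2), (2, 6), (3, 8), (4, 7), (5, 5)]
Completion times:
  Priority 1, burst=2, C=2
  Priority 2, burst=6, C=8
  Priority 3, burst=8, C=16
  Priority 4, burst=7, C=23
  Priority 5, burst=5, C=28
Average turnaround = 77/5 = 15.4

15.4


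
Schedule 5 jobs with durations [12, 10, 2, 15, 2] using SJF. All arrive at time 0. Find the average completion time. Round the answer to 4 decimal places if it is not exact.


SJF order (ascending): [2, 2, 10, 12, 15]
Completion times:
  Job 1: burst=2, C=2
  Job 2: burst=2, C=4
  Job 3: burst=10, C=14
  Job 4: burst=12, C=26
  Job 5: burst=15, C=41
Average completion = 87/5 = 17.4

17.4


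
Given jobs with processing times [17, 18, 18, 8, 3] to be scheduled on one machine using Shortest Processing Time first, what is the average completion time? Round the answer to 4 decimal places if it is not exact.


Sort jobs by processing time (SPT order): [3, 8, 17, 18, 18]
Compute completion times sequentially:
  Job 1: processing = 3, completes at 3
  Job 2: processing = 8, completes at 11
  Job 3: processing = 17, completes at 28
  Job 4: processing = 18, completes at 46
  Job 5: processing = 18, completes at 64
Sum of completion times = 152
Average completion time = 152/5 = 30.4

30.4


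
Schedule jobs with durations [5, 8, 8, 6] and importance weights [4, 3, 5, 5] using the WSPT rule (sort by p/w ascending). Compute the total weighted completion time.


Compute p/w ratios and sort ascending (WSPT): [(6, 5), (5, 4), (8, 5), (8, 3)]
Compute weighted completion times:
  Job (p=6,w=5): C=6, w*C=5*6=30
  Job (p=5,w=4): C=11, w*C=4*11=44
  Job (p=8,w=5): C=19, w*C=5*19=95
  Job (p=8,w=3): C=27, w*C=3*27=81
Total weighted completion time = 250

250


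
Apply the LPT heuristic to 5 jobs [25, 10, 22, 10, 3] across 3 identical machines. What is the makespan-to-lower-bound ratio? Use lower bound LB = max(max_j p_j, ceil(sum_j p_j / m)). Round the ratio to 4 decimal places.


LPT order: [25, 22, 10, 10, 3]
Machine loads after assignment: [25, 22, 23]
LPT makespan = 25
Lower bound = max(max_job, ceil(total/3)) = max(25, 24) = 25
Ratio = 25 / 25 = 1.0

1.0


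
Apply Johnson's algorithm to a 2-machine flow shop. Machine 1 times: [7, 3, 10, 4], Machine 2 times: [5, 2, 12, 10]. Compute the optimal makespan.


Apply Johnson's rule:
  Group 1 (a <= b): [(4, 4, 10), (3, 10, 12)]
  Group 2 (a > b): [(1, 7, 5), (2, 3, 2)]
Optimal job order: [4, 3, 1, 2]
Schedule:
  Job 4: M1 done at 4, M2 done at 14
  Job 3: M1 done at 14, M2 done at 26
  Job 1: M1 done at 21, M2 done at 31
  Job 2: M1 done at 24, M2 done at 33
Makespan = 33

33


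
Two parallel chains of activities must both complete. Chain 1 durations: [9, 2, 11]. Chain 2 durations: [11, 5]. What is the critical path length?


Path A total = 9 + 2 + 11 = 22
Path B total = 11 + 5 = 16
Critical path = longest path = max(22, 16) = 22

22


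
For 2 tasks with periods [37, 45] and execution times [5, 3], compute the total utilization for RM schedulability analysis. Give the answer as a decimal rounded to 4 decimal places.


Compute individual utilizations (exact fractions):
  Task 1: C/T = 5/37 (approx. 0.1351)
  Task 2: C/T = 3/45 = 1/15 (approx. 0.0667)
Total utilization U = 5/37 + 1/15 = 112/555
Rounded to 4 decimal places: U = 0.2018
RM (Liu & Layland) bound for 2 tasks = 0.828427; compare with U = 112/555 (approx. 0.201802)
U <= bound, so schedulable by RM sufficient condition.

0.2018


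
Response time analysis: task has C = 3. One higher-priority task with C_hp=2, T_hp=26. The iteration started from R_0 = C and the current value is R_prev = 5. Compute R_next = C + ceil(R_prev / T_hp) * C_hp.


R_next = C + ceil(R_prev / T_hp) * C_hp
ceil(5 / 26) = ceil(0.1923) = 1
Interference = 1 * 2 = 2
R_next = 3 + 2 = 5
R_next = R_prev, so the iteration has converged (response time = 5).

5


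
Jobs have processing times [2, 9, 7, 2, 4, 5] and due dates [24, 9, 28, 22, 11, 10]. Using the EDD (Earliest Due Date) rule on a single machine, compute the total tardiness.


Sort by due date (EDD order): [(9, 9), (5, 10), (4, 11), (2, 22), (2, 24), (7, 28)]
Compute completion times and tardiness:
  Job 1: p=9, d=9, C=9, tardiness=max(0,9-9)=0
  Job 2: p=5, d=10, C=14, tardiness=max(0,14-10)=4
  Job 3: p=4, d=11, C=18, tardiness=max(0,18-11)=7
  Job 4: p=2, d=22, C=20, tardiness=max(0,20-22)=0
  Job 5: p=2, d=24, C=22, tardiness=max(0,22-24)=0
  Job 6: p=7, d=28, C=29, tardiness=max(0,29-28)=1
Total tardiness = 12

12


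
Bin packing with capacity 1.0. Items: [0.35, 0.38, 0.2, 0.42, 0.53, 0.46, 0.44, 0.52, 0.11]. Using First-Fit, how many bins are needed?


Place items sequentially using First-Fit:
  Item 0.35 -> new Bin 1
  Item 0.38 -> Bin 1 (now 0.73)
  Item 0.2 -> Bin 1 (now 0.93)
  Item 0.42 -> new Bin 2
  Item 0.53 -> Bin 2 (now 0.95)
  Item 0.46 -> new Bin 3
  Item 0.44 -> Bin 3 (now 0.9)
  Item 0.52 -> new Bin 4
  Item 0.11 -> Bin 4 (now 0.63)
Total bins used = 4

4


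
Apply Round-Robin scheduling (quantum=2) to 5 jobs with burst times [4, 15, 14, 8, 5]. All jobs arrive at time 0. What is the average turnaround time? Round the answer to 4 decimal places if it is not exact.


Time quantum = 2
Execution trace:
  J1 runs 2 units, time = 2
  J2 runs 2 units, time = 4
  J3 runs 2 units, time = 6
  J4 runs 2 units, time = 8
  J5 runs 2 units, time = 10
  J1 runs 2 units, time = 12
  J2 runs 2 units, time = 14
  J3 runs 2 units, time = 16
  J4 runs 2 units, time = 18
  J5 runs 2 units, time = 20
  J2 runs 2 units, time = 22
  J3 runs 2 units, time = 24
  J4 runs 2 units, time = 26
  J5 runs 1 units, time = 27
  J2 runs 2 units, time = 29
  J3 runs 2 units, time = 31
  J4 runs 2 units, time = 33
  J2 runs 2 units, time = 35
  J3 runs 2 units, time = 37
  J2 runs 2 units, time = 39
  J3 runs 2 units, time = 41
  J2 runs 2 units, time = 43
  J3 runs 2 units, time = 45
  J2 runs 1 units, time = 46
Finish times: [12, 46, 45, 33, 27]
Average turnaround = 163/5 = 32.6

32.6


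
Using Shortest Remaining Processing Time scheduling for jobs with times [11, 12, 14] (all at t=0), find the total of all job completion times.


Since all jobs arrive at t=0, SRPT equals SPT ordering.
SPT order: [11, 12, 14]
Completion times:
  Job 1: p=11, C=11
  Job 2: p=12, C=23
  Job 3: p=14, C=37
Total completion time = 11 + 23 + 37 = 71

71


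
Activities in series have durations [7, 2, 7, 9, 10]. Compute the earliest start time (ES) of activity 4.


Activity 4 starts after activities 1 through 3 complete.
Predecessor durations: [7, 2, 7]
ES = 7 + 2 + 7 = 16

16


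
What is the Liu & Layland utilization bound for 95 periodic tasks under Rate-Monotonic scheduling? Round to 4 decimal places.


Compute 2^(1/95) = 1.0073229689
Subtract 1: 1.0073229689 - 1 = 0.0073229689
Multiply by n: 95 * 0.0073229689 = 0.6956820455
Round to 4 dp: 0.6957

0.6957


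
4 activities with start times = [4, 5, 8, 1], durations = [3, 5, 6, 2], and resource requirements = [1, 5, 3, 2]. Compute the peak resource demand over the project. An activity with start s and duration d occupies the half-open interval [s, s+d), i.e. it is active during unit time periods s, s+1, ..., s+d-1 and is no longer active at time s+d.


Each activity i is active on [start_i, start_i + duration_i).
Compute total resource usage per time slot:
  t=0: active resources = [], total = 0
  t=1: active resources = [2], total = 2
  t=2: active resources = [2], total = 2
  t=3: active resources = [], total = 0
  t=4: active resources = [1], total = 1
  t=5: active resources = [1, 5], total = 6
  t=6: active resources = [1, 5], total = 6
  t=7: active resources = [5], total = 5
  t=8: active resources = [5, 3], total = 8
  t=9: active resources = [5, 3], total = 8
  t=10: active resources = [3], total = 3
  t=11: active resources = [3], total = 3
  t=12: active resources = [3], total = 3
  t=13: active resources = [3], total = 3
Peak resource demand = 8

8


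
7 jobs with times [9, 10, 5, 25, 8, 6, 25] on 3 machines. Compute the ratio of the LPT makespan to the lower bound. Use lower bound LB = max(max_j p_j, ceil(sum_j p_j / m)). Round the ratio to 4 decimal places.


LPT order: [25, 25, 10, 9, 8, 6, 5]
Machine loads after assignment: [31, 30, 27]
LPT makespan = 31
Lower bound = max(max_job, ceil(total/3)) = max(25, 30) = 30
Ratio = 31 / 30 = 1.0333

1.0333


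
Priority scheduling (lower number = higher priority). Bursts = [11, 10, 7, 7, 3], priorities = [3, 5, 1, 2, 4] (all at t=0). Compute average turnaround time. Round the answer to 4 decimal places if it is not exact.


Sort by priority (ascending = highest first):
Order: [(1, 7), (2, 7), (3, 11), (4, 3), (5, 10)]
Completion times:
  Priority 1, burst=7, C=7
  Priority 2, burst=7, C=14
  Priority 3, burst=11, C=25
  Priority 4, burst=3, C=28
  Priority 5, burst=10, C=38
Average turnaround = 112/5 = 22.4

22.4


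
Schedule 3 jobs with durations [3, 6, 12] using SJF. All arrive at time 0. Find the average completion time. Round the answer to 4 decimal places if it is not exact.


SJF order (ascending): [3, 6, 12]
Completion times:
  Job 1: burst=3, C=3
  Job 2: burst=6, C=9
  Job 3: burst=12, C=21
Average completion = 33/3 = 11.0

11.0


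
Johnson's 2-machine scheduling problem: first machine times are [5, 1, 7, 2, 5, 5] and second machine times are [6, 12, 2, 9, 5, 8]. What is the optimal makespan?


Apply Johnson's rule:
  Group 1 (a <= b): [(2, 1, 12), (4, 2, 9), (1, 5, 6), (5, 5, 5), (6, 5, 8)]
  Group 2 (a > b): [(3, 7, 2)]
Optimal job order: [2, 4, 1, 5, 6, 3]
Schedule:
  Job 2: M1 done at 1, M2 done at 13
  Job 4: M1 done at 3, M2 done at 22
  Job 1: M1 done at 8, M2 done at 28
  Job 5: M1 done at 13, M2 done at 33
  Job 6: M1 done at 18, M2 done at 41
  Job 3: M1 done at 25, M2 done at 43
Makespan = 43

43


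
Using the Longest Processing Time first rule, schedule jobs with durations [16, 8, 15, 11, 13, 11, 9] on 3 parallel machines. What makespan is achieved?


Sort jobs in decreasing order (LPT): [16, 15, 13, 11, 11, 9, 8]
Assign each job to the least loaded machine:
  Machine 1: jobs [16, 9], load = 25
  Machine 2: jobs [15, 11], load = 26
  Machine 3: jobs [13, 11, 8], load = 32
Makespan = max load = 32

32


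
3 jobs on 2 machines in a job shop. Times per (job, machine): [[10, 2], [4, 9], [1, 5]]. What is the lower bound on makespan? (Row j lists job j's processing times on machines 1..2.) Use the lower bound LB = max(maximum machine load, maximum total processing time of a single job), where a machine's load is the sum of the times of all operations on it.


Machine loads:
  Machine 1: 10 + 4 + 1 = 15
  Machine 2: 2 + 9 + 5 = 16
Max machine load = 16
Job totals:
  Job 1: 12
  Job 2: 13
  Job 3: 6
Max job total = 13
Lower bound = max(16, 13) = 16

16


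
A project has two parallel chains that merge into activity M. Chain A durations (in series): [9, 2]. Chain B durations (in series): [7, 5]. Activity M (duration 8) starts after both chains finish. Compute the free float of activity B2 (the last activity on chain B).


ES(B2) = sum of predecessors on chain B = 7
EF(B2) = ES + duration = 7 + 5 = 12
Successor of B2 is M. ES(M) = max(sum(A), sum(B)) = max(11, 12) = 12
Free float = ES(successor) - EF(current) = 12 - 12 = 0

0


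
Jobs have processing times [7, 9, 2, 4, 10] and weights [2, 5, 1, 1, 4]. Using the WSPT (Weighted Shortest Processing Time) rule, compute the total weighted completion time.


Compute p/w ratios and sort ascending (WSPT): [(9, 5), (2, 1), (10, 4), (7, 2), (4, 1)]
Compute weighted completion times:
  Job (p=9,w=5): C=9, w*C=5*9=45
  Job (p=2,w=1): C=11, w*C=1*11=11
  Job (p=10,w=4): C=21, w*C=4*21=84
  Job (p=7,w=2): C=28, w*C=2*28=56
  Job (p=4,w=1): C=32, w*C=1*32=32
Total weighted completion time = 228

228


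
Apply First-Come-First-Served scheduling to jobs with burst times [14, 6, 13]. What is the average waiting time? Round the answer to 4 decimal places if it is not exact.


FCFS order (as given): [14, 6, 13]
Waiting times:
  Job 1: wait = 0
  Job 2: wait = 14
  Job 3: wait = 20
Sum of waiting times = 34
Average waiting time = 34/3 = 11.3333

11.3333


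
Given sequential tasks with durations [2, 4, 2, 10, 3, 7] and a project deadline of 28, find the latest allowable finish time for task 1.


LF(activity 1) = deadline - sum of successor durations
Successors: activities 2 through 6 with durations [4, 2, 10, 3, 7]
Sum of successor durations = 26
LF = 28 - 26 = 2

2


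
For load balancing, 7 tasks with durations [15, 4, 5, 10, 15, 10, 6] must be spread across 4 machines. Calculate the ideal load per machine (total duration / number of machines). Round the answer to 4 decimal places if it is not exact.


Total processing time = 15 + 4 + 5 + 10 + 15 + 10 + 6 = 65
Number of machines = 4
Ideal balanced load = 65 / 4 = 16.25

16.25


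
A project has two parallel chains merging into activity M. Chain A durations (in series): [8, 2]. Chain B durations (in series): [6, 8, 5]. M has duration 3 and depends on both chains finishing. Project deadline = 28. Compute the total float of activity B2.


Forward pass: ES(B2) = sum of predecessors on chain B = 6
EF = ES + duration = 6 + 8 = 14
Backward pass: LF(M) = deadline = 28; LS(M) = 28 - 3 = 25
LF(B2) = LS(M) - sum(successors on chain B) = 25 - 5 = 20
LS = LF - duration = 20 - 8 = 12
Total float = LS - ES = 12 - 6 = 6

6


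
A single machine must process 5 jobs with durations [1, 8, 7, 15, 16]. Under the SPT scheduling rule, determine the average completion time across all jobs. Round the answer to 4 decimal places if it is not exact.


Sort jobs by processing time (SPT order): [1, 7, 8, 15, 16]
Compute completion times sequentially:
  Job 1: processing = 1, completes at 1
  Job 2: processing = 7, completes at 8
  Job 3: processing = 8, completes at 16
  Job 4: processing = 15, completes at 31
  Job 5: processing = 16, completes at 47
Sum of completion times = 103
Average completion time = 103/5 = 20.6

20.6


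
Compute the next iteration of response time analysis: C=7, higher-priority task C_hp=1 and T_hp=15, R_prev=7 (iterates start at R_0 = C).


R_next = C + ceil(R_prev / T_hp) * C_hp
ceil(7 / 15) = ceil(0.4667) = 1
Interference = 1 * 1 = 1
R_next = 7 + 1 = 8

8


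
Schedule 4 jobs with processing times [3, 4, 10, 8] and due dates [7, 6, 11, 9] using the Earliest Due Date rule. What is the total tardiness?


Sort by due date (EDD order): [(4, 6), (3, 7), (8, 9), (10, 11)]
Compute completion times and tardiness:
  Job 1: p=4, d=6, C=4, tardiness=max(0,4-6)=0
  Job 2: p=3, d=7, C=7, tardiness=max(0,7-7)=0
  Job 3: p=8, d=9, C=15, tardiness=max(0,15-9)=6
  Job 4: p=10, d=11, C=25, tardiness=max(0,25-11)=14
Total tardiness = 20

20


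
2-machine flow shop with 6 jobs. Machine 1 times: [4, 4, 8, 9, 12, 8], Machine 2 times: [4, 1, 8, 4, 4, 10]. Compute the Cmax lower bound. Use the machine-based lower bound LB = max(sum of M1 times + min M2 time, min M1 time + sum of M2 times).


LB1 = sum(M1 times) + min(M2 times) = 45 + 1 = 46
LB2 = min(M1 times) + sum(M2 times) = 4 + 31 = 35
Lower bound = max(LB1, LB2) = max(46, 35) = 46

46


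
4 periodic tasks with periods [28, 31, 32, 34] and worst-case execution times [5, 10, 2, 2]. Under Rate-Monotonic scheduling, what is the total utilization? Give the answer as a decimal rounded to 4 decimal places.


Compute individual utilizations (exact fractions):
  Task 1: C/T = 5/28 (approx. 0.1786)
  Task 2: C/T = 10/31 (approx. 0.3226)
  Task 3: C/T = 2/32 = 1/16 (approx. 0.0625)
  Task 4: C/T = 2/34 = 1/17 (approx. 0.0588)
Total utilization U = 5/28 + 10/31 + 1/16 + 1/17 = 36741/59024
Rounded to 4 decimal places: U = 0.6225
RM (Liu & Layland) bound for 4 tasks = 0.756828; compare with U = 36741/59024 (approx. 0.622476)
U <= bound, so schedulable by RM sufficient condition.

0.6225


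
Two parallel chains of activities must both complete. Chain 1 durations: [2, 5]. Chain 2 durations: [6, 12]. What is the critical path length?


Path A total = 2 + 5 = 7
Path B total = 6 + 12 = 18
Critical path = longest path = max(7, 18) = 18

18


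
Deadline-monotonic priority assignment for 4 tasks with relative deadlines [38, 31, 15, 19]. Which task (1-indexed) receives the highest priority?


Sort tasks by relative deadline (ascending):
  Task 3: deadline = 15
  Task 4: deadline = 19
  Task 2: deadline = 31
  Task 1: deadline = 38
Priority order (highest first): [3, 4, 2, 1]
Highest priority task = 3

3


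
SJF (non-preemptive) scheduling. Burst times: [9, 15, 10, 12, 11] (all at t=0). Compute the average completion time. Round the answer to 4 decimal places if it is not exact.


SJF order (ascending): [9, 10, 11, 12, 15]
Completion times:
  Job 1: burst=9, C=9
  Job 2: burst=10, C=19
  Job 3: burst=11, C=30
  Job 4: burst=12, C=42
  Job 5: burst=15, C=57
Average completion = 157/5 = 31.4

31.4


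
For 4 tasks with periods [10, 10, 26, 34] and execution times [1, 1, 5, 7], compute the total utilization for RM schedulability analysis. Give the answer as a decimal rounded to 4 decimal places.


Compute individual utilizations (exact fractions):
  Task 1: C/T = 1/10 (approx. 0.1)
  Task 2: C/T = 1/10 (approx. 0.1)
  Task 3: C/T = 5/26 (approx. 0.1923)
  Task 4: C/T = 7/34 (approx. 0.2059)
Total utilization U = 1/10 + 1/10 + 5/26 + 7/34 = 661/1105
Rounded to 4 decimal places: U = 0.5982
RM (Liu & Layland) bound for 4 tasks = 0.756828; compare with U = 661/1105 (approx. 0.598190)
U <= bound, so schedulable by RM sufficient condition.

0.5982


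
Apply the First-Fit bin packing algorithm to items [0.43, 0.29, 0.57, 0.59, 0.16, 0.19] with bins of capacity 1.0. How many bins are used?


Place items sequentially using First-Fit:
  Item 0.43 -> new Bin 1
  Item 0.29 -> Bin 1 (now 0.72)
  Item 0.57 -> new Bin 2
  Item 0.59 -> new Bin 3
  Item 0.16 -> Bin 1 (now 0.88)
  Item 0.19 -> Bin 2 (now 0.76)
Total bins used = 3

3


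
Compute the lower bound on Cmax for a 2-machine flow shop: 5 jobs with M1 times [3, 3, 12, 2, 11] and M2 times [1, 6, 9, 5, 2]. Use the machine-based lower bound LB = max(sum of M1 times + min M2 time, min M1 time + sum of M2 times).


LB1 = sum(M1 times) + min(M2 times) = 31 + 1 = 32
LB2 = min(M1 times) + sum(M2 times) = 2 + 23 = 25
Lower bound = max(LB1, LB2) = max(32, 25) = 32

32


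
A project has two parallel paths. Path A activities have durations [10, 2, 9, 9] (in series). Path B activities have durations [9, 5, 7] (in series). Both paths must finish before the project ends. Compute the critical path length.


Path A total = 10 + 2 + 9 + 9 = 30
Path B total = 9 + 5 + 7 = 21
Critical path = longest path = max(30, 21) = 30

30


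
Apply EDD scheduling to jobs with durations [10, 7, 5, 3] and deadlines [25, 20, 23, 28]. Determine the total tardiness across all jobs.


Sort by due date (EDD order): [(7, 20), (5, 23), (10, 25), (3, 28)]
Compute completion times and tardiness:
  Job 1: p=7, d=20, C=7, tardiness=max(0,7-20)=0
  Job 2: p=5, d=23, C=12, tardiness=max(0,12-23)=0
  Job 3: p=10, d=25, C=22, tardiness=max(0,22-25)=0
  Job 4: p=3, d=28, C=25, tardiness=max(0,25-28)=0
Total tardiness = 0

0


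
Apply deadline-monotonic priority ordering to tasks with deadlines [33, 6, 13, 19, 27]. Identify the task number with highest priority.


Sort tasks by relative deadline (ascending):
  Task 2: deadline = 6
  Task 3: deadline = 13
  Task 4: deadline = 19
  Task 5: deadline = 27
  Task 1: deadline = 33
Priority order (highest first): [2, 3, 4, 5, 1]
Highest priority task = 2

2


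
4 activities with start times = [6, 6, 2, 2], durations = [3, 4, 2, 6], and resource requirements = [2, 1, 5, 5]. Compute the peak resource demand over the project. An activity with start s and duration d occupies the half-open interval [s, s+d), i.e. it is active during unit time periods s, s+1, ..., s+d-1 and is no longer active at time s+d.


Each activity i is active on [start_i, start_i + duration_i).
Compute total resource usage per time slot:
  t=0: active resources = [], total = 0
  t=1: active resources = [], total = 0
  t=2: active resources = [5, 5], total = 10
  t=3: active resources = [5, 5], total = 10
  t=4: active resources = [5], total = 5
  t=5: active resources = [5], total = 5
  t=6: active resources = [2, 1, 5], total = 8
  t=7: active resources = [2, 1, 5], total = 8
  t=8: active resources = [2, 1], total = 3
  t=9: active resources = [1], total = 1
Peak resource demand = 10

10


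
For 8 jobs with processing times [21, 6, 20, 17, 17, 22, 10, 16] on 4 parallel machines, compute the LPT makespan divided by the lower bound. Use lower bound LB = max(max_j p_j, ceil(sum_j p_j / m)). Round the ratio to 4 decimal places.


LPT order: [22, 21, 20, 17, 17, 16, 10, 6]
Machine loads after assignment: [28, 31, 36, 34]
LPT makespan = 36
Lower bound = max(max_job, ceil(total/4)) = max(22, 33) = 33
Ratio = 36 / 33 = 1.0909

1.0909


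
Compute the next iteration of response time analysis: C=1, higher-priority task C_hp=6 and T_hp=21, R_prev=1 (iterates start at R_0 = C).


R_next = C + ceil(R_prev / T_hp) * C_hp
ceil(1 / 21) = ceil(0.0476) = 1
Interference = 1 * 6 = 6
R_next = 1 + 6 = 7

7


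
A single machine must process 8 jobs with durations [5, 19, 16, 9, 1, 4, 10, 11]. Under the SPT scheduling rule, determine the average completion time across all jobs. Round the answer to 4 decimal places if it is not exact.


Sort jobs by processing time (SPT order): [1, 4, 5, 9, 10, 11, 16, 19]
Compute completion times sequentially:
  Job 1: processing = 1, completes at 1
  Job 2: processing = 4, completes at 5
  Job 3: processing = 5, completes at 10
  Job 4: processing = 9, completes at 19
  Job 5: processing = 10, completes at 29
  Job 6: processing = 11, completes at 40
  Job 7: processing = 16, completes at 56
  Job 8: processing = 19, completes at 75
Sum of completion times = 235
Average completion time = 235/8 = 29.375

29.375


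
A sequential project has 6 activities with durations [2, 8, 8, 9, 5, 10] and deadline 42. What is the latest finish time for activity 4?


LF(activity 4) = deadline - sum of successor durations
Successors: activities 5 through 6 with durations [5, 10]
Sum of successor durations = 15
LF = 42 - 15 = 27

27


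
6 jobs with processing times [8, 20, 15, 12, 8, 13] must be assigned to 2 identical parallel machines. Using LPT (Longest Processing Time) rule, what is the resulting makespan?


Sort jobs in decreasing order (LPT): [20, 15, 13, 12, 8, 8]
Assign each job to the least loaded machine:
  Machine 1: jobs [20, 12, 8], load = 40
  Machine 2: jobs [15, 13, 8], load = 36
Makespan = max load = 40

40


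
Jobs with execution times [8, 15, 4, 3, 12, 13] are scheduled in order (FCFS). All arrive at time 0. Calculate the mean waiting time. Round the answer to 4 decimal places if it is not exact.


FCFS order (as given): [8, 15, 4, 3, 12, 13]
Waiting times:
  Job 1: wait = 0
  Job 2: wait = 8
  Job 3: wait = 23
  Job 4: wait = 27
  Job 5: wait = 30
  Job 6: wait = 42
Sum of waiting times = 130
Average waiting time = 130/6 = 21.6667

21.6667


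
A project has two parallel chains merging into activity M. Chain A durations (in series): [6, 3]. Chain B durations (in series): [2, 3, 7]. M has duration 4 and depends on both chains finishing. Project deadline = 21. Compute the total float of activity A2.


Forward pass: ES(A2) = sum of predecessors on chain A = 6
EF = ES + duration = 6 + 3 = 9
Backward pass: LF(M) = deadline = 21; LS(M) = 21 - 4 = 17
LF(A2) = LS(M) - sum(successors on chain A) = 17 - 0 = 17
LS = LF - duration = 17 - 3 = 14
Total float = LS - ES = 14 - 6 = 8

8


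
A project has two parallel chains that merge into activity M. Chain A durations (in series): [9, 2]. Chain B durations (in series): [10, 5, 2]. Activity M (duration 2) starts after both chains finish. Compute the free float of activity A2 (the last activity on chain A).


ES(A2) = sum of predecessors on chain A = 9
EF(A2) = ES + duration = 9 + 2 = 11
Successor of A2 is M. ES(M) = max(sum(A), sum(B)) = max(11, 17) = 17
Free float = ES(successor) - EF(current) = 17 - 11 = 6

6


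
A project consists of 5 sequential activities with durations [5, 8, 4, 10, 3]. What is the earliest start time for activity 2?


Activity 2 starts after activities 1 through 1 complete.
Predecessor durations: [5]
ES = 5 = 5

5


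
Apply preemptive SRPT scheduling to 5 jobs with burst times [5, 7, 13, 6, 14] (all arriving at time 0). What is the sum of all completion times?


Since all jobs arrive at t=0, SRPT equals SPT ordering.
SPT order: [5, 6, 7, 13, 14]
Completion times:
  Job 1: p=5, C=5
  Job 2: p=6, C=11
  Job 3: p=7, C=18
  Job 4: p=13, C=31
  Job 5: p=14, C=45
Total completion time = 5 + 11 + 18 + 31 + 45 = 110

110


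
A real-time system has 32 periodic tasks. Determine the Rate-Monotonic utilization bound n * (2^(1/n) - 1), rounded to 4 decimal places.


Compute 2^(1/32) = 1.0218971487
Subtract 1: 1.0218971487 - 1 = 0.0218971487
Multiply by n: 32 * 0.0218971487 = 0.7007087584
Round to 4 dp: 0.7007

0.7007


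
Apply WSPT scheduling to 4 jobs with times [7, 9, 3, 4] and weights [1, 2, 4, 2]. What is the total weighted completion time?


Compute p/w ratios and sort ascending (WSPT): [(3, 4), (4, 2), (9, 2), (7, 1)]
Compute weighted completion times:
  Job (p=3,w=4): C=3, w*C=4*3=12
  Job (p=4,w=2): C=7, w*C=2*7=14
  Job (p=9,w=2): C=16, w*C=2*16=32
  Job (p=7,w=1): C=23, w*C=1*23=23
Total weighted completion time = 81

81


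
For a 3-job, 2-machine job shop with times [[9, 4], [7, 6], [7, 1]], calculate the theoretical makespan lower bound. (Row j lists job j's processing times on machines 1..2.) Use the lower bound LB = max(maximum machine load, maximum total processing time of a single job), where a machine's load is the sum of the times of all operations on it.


Machine loads:
  Machine 1: 9 + 7 + 7 = 23
  Machine 2: 4 + 6 + 1 = 11
Max machine load = 23
Job totals:
  Job 1: 13
  Job 2: 13
  Job 3: 8
Max job total = 13
Lower bound = max(23, 13) = 23

23


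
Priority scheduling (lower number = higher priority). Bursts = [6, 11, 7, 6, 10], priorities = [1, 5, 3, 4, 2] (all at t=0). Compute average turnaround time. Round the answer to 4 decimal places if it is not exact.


Sort by priority (ascending = highest first):
Order: [(1, 6), (2, 10), (3, 7), (4, 6), (5, 11)]
Completion times:
  Priority 1, burst=6, C=6
  Priority 2, burst=10, C=16
  Priority 3, burst=7, C=23
  Priority 4, burst=6, C=29
  Priority 5, burst=11, C=40
Average turnaround = 114/5 = 22.8

22.8


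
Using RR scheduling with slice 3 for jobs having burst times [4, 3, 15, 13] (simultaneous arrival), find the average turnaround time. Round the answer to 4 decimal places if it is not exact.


Time quantum = 3
Execution trace:
  J1 runs 3 units, time = 3
  J2 runs 3 units, time = 6
  J3 runs 3 units, time = 9
  J4 runs 3 units, time = 12
  J1 runs 1 units, time = 13
  J3 runs 3 units, time = 16
  J4 runs 3 units, time = 19
  J3 runs 3 units, time = 22
  J4 runs 3 units, time = 25
  J3 runs 3 units, time = 28
  J4 runs 3 units, time = 31
  J3 runs 3 units, time = 34
  J4 runs 1 units, time = 35
Finish times: [13, 6, 34, 35]
Average turnaround = 88/4 = 22.0

22.0


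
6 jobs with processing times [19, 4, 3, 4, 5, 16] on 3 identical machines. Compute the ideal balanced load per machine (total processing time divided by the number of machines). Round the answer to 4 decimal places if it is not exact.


Total processing time = 19 + 4 + 3 + 4 + 5 + 16 = 51
Number of machines = 3
Ideal balanced load = 51 / 3 = 17.0

17.0


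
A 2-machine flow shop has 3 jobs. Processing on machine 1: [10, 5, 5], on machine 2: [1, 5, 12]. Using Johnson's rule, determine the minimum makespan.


Apply Johnson's rule:
  Group 1 (a <= b): [(2, 5, 5), (3, 5, 12)]
  Group 2 (a > b): [(1, 10, 1)]
Optimal job order: [2, 3, 1]
Schedule:
  Job 2: M1 done at 5, M2 done at 10
  Job 3: M1 done at 10, M2 done at 22
  Job 1: M1 done at 20, M2 done at 23
Makespan = 23

23


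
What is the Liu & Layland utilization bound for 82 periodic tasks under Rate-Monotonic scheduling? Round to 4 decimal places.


Compute 2^(1/82) = 1.0084888420
Subtract 1: 1.0084888420 - 1 = 0.0084888420
Multiply by n: 82 * 0.0084888420 = 0.6960850440
Round to 4 dp: 0.6961

0.6961
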